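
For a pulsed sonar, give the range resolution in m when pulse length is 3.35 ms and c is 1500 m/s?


dR = c*tau/2 = 1500 * 3.35e-3 / 2 = 2.5125

2.5125 m


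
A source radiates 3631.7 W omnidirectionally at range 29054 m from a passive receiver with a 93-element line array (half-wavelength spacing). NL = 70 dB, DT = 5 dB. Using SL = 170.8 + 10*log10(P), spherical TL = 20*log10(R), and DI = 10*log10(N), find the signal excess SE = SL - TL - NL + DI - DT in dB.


Step 1: SL = 170.8 + 10*log10(3631.7) = 206.4 dB
Step 2: TL = 20*log10(29054) = 89.26 dB
Step 3: DI = 10*log10(93) = 19.68 dB
Step 4: SE = SL - TL - NL + DI - DT = 206.4 - 89.26 - 70 + 19.68 - 5 = 61.82

61.82 dB


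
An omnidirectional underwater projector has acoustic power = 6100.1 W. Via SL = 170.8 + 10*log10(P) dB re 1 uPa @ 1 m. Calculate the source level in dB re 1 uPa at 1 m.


SL = 170.8 + 10*log10(6100.1) = 170.8 + 37.85 = 208.65

208.65 dB


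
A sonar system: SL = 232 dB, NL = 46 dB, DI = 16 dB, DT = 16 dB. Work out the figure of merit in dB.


186 dB


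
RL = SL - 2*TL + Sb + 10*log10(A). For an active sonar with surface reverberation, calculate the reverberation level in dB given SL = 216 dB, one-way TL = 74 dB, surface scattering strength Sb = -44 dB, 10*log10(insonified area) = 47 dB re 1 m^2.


RL = SL - 2*TL + Sb + 10*log10(A) = 216 - 2*74 + (-44) + 47 = 71

71 dB


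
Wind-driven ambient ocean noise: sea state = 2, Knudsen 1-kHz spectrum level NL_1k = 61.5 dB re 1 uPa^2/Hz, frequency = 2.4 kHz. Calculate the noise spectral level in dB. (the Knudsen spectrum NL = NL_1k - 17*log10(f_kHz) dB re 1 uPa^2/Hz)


NL = NL_1k - 17*log10(f_kHz) = 61.5 - 17*log10(2.4) = 61.5 - (6.46) = 55.04

55.04 dB


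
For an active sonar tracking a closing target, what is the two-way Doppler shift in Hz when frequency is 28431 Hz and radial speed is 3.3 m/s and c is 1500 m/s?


125.1 Hz


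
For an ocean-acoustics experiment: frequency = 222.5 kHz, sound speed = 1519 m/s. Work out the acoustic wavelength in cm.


lambda = c/f = 1519 / 222500 = 0.0068 m = 0.68 cm

0.68 cm


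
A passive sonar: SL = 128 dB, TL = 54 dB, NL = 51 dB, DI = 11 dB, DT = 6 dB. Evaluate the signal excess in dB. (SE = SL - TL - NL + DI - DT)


SE = SL - TL - NL + DI - DT = 128 - 54 - 51 + 11 - 6 = 28

28 dB


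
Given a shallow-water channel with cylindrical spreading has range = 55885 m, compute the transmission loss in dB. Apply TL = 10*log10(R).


TL = 10*log10(55885) = 47.47

47.47 dB


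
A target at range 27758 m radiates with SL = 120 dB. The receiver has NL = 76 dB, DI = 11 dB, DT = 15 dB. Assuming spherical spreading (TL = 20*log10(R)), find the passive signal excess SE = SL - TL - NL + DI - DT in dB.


Step 1: TL = 20*log10(27758) = 88.87 dB
Step 2: SE = 120 - 88.87 - 76 + 11 - 15 = -48.87

-48.87 dB


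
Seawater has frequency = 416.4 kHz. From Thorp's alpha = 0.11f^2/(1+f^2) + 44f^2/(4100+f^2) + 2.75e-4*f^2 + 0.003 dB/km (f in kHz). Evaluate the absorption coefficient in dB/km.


90.779 dB/km


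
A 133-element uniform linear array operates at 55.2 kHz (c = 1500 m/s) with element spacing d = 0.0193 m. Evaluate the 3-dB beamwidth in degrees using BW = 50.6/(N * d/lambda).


Step 1: lambda = 1500/55200 = 0.02717 m
Step 2: d/lambda = 0.0193/0.02717 = 0.7103
Step 3: BW = 50.6/(N * d/lambda) = 50.6/(133 * 0.7103) = 0.54

0.54 deg


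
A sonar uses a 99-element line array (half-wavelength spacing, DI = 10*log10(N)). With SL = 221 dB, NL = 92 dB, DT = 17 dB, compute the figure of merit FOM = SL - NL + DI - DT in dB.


131.96 dB


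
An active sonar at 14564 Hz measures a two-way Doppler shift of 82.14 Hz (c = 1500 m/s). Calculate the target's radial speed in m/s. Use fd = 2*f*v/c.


From fd = 2*f*v/c, v = c*fd/(2*f) = 1500 * 82.14 / (2*14564) = 4.23

4.23 m/s


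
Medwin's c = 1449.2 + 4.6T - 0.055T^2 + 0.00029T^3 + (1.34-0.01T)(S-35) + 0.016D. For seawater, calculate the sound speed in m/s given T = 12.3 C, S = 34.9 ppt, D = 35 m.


c = 1449.2 + 4.6*12.3 - 0.055*12.3^2 + 0.00029*12.3^3 + (1.34 - 0.01*12.3)*(34.9 - 35) + 0.016*35 = 1498.44

1498.44 m/s


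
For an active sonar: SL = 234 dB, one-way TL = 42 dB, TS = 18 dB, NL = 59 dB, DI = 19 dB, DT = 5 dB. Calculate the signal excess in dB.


123 dB


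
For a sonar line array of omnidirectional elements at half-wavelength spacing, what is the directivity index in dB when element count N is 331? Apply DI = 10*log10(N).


DI = 10*log10(331) = 25.2

25.2 dB


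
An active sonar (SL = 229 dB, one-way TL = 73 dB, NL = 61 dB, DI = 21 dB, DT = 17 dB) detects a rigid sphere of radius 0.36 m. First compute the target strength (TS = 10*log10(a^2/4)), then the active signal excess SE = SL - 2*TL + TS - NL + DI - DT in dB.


Step 1: TS = 10*log10(0.36^2/4) = -14.89 dB
Step 2: SE = SL - 2*TL + TS - NL + DI - DT = 229 - 2*73 + (-14.89) - 61 + 21 - 17 = 11.11

11.11 dB


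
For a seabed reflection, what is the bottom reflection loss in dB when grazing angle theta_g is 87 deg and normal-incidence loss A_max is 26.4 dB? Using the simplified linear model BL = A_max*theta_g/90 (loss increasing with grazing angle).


BL = A_max * theta_g / 90 = 26.4 * 87 / 90 = 25.52

25.52 dB


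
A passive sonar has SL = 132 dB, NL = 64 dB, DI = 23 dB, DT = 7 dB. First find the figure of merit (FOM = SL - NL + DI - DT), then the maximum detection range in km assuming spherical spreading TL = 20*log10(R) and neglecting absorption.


Step 1: FOM = SL - NL + DI - DT = 132 - 64 + 23 - 7 = 84 dB
Step 2: at max range FOM = TL = 20*log10(R), so R = 10^(84/20) = 15848.93 m = 15.85 km

15.85 km


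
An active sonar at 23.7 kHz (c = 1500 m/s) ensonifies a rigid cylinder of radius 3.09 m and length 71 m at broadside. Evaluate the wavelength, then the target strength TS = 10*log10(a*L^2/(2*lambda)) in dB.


Step 1: lambda = c/f = 1500/23700 = 0.06329 m
Step 2: TS = 10*log10(a*L^2/(2*lambda)) = 10*log10(3.09*71^2/(2*0.06329)) = 50.9

50.9 dB


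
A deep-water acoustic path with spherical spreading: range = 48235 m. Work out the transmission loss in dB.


TL = 20*log10(48235) = 93.67

93.67 dB


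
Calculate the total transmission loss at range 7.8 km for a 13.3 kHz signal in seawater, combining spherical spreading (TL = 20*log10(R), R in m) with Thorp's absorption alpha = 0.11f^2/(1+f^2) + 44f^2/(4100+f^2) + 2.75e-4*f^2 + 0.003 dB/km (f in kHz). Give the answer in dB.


93.29 dB


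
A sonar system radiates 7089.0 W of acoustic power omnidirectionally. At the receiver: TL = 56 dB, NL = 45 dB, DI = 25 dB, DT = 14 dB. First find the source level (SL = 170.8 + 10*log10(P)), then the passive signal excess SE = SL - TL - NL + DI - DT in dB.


Step 1: SL = 170.8 + 10*log10(7089.0) = 209.31 dB
Step 2: SE = SL - TL - NL + DI - DT = 209.31 - 56 - 45 + 25 - 14 = 119.31

119.31 dB


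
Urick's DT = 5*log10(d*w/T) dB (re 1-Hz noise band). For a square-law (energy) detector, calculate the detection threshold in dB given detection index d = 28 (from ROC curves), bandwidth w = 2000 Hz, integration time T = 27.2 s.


DT = 5*log10(d*w/T) = 5*log10(28 * 2000 / 27.2) = 5*log10(2058.82) = 16.57

16.57 dB


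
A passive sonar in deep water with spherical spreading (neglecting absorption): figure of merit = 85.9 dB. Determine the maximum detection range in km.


19.72 km


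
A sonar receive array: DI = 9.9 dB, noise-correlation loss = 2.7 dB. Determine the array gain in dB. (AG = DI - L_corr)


7.2 dB


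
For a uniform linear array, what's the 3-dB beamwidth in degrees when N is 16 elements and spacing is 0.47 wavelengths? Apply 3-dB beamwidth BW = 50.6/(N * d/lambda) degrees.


6.73 deg


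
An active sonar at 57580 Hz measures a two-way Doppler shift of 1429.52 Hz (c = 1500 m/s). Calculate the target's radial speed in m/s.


From fd = 2*f*v/c, v = c*fd/(2*f) = 1500 * 1429.52 / (2*57580) = 18.62

18.62 m/s


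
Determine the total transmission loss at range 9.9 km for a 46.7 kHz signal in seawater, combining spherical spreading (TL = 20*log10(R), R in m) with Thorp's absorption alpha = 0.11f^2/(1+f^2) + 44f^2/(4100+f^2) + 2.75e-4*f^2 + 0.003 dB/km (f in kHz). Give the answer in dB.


238.22 dB


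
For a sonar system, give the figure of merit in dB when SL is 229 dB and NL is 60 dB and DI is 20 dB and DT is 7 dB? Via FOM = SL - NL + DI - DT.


FOM = SL - NL + DI - DT = 229 - 60 + 20 - 7 = 182

182 dB


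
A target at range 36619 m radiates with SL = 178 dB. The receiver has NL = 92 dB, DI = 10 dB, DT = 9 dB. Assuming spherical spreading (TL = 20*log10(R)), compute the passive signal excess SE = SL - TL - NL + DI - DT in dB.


Step 1: TL = 20*log10(36619) = 91.27 dB
Step 2: SE = 178 - 91.27 - 92 + 10 - 9 = -4.27

-4.27 dB


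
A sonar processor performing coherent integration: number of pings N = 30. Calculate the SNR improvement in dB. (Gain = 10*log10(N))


14.77 dB


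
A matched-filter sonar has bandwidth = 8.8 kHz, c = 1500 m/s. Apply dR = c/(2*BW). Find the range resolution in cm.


8.52 cm


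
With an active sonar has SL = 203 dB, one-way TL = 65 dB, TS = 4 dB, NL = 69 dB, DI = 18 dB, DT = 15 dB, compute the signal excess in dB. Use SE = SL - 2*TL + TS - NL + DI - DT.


SE = SL - 2*TL + TS - NL + DI - DT = 203 - 2*65 + (4) - 69 + 18 - 15 = 11

11 dB


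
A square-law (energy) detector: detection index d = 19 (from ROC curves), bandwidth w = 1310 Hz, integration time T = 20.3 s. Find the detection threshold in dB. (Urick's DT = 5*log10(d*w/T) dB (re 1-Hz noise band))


DT = 5*log10(d*w/T) = 5*log10(19 * 1310 / 20.3) = 5*log10(1226.11) = 15.44

15.44 dB


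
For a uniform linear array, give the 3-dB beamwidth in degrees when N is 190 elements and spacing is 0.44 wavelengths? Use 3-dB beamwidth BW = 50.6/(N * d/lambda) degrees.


BW = 50.6 / (190 * 0.44) = 50.6 / 83.6 = 0.61

0.61 deg


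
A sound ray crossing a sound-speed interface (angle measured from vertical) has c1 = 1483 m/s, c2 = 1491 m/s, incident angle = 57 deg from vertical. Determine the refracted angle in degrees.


sin(theta2) = (c2/c1)*sin(theta1) = (1491/1483)*sin(57 deg) = 0.84319
theta2 = arcsin(0.84319) = 57.48

57.48 deg


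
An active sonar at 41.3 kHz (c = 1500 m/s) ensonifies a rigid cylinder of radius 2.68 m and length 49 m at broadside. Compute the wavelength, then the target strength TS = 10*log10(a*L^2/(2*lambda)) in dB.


Step 1: lambda = c/f = 1500/41300 = 0.03632 m
Step 2: TS = 10*log10(a*L^2/(2*lambda)) = 10*log10(2.68*49^2/(2*0.03632)) = 49.47

49.47 dB


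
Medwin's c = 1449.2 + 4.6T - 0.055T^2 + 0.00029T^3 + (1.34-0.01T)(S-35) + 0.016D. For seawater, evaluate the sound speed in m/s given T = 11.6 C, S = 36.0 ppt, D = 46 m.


c = 1449.2 + 4.6*11.6 - 0.055*11.6^2 + 0.00029*11.6^3 + (1.34 - 0.01*11.6)*(36.0 - 35) + 0.016*46 = 1497.57

1497.57 m/s


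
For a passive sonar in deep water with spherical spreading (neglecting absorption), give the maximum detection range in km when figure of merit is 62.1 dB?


At max range FOM = TL, so 20*log10(R) = 62.1
R = 10^(62.1/20) = 1273.5 m = 1.27 km

1.27 km


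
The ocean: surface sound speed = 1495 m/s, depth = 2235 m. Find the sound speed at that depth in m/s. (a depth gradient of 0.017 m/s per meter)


c = 1495 + 0.017 * 2235 = 1532.995

1532.995 m/s


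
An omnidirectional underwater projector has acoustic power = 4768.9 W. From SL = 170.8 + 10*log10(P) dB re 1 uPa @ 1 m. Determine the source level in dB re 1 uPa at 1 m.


SL = 170.8 + 10*log10(4768.9) = 170.8 + 36.78 = 207.58

207.58 dB


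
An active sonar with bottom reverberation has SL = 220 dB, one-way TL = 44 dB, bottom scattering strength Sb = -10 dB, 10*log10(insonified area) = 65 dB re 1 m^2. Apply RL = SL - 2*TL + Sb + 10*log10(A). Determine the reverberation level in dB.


187 dB


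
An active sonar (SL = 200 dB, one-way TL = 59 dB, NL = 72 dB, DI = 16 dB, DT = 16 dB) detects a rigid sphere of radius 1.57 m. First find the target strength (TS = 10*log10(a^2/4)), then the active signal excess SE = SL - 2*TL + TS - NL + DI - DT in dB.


Step 1: TS = 10*log10(1.57^2/4) = -2.1 dB
Step 2: SE = SL - 2*TL + TS - NL + DI - DT = 200 - 2*59 + (-2.1) - 72 + 16 - 16 = 7.9

7.9 dB


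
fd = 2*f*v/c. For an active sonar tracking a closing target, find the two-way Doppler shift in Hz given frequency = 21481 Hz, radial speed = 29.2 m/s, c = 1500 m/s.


fd = 2*f*v/c = 2 * 21481 * 29.2 / 1500 = 836.33

836.33 Hz


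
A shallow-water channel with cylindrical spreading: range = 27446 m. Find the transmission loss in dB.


44.38 dB


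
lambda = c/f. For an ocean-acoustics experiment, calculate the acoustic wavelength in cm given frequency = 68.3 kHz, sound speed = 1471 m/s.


2.15 cm


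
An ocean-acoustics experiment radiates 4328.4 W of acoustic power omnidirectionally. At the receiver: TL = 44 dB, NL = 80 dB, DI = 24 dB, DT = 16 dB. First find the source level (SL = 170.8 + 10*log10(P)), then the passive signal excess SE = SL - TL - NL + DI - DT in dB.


Step 1: SL = 170.8 + 10*log10(4328.4) = 207.16 dB
Step 2: SE = SL - TL - NL + DI - DT = 207.16 - 44 - 80 + 24 - 16 = 91.16

91.16 dB


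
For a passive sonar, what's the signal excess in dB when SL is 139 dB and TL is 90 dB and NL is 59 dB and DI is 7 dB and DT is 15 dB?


SE = SL - TL - NL + DI - DT = 139 - 90 - 59 + 7 - 15 = -18

-18 dB


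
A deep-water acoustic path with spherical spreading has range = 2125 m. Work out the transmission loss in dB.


66.55 dB


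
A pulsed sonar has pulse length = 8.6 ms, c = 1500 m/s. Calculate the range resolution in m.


dR = c*tau/2 = 1500 * 8.6e-3 / 2 = 6.45

6.45 m


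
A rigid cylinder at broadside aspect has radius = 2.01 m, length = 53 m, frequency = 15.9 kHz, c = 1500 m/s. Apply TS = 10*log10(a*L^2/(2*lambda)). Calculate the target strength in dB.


lambda = 1500/15900 = 0.09434 m
TS = 10*log10(2.01*53^2/(2*0.09434)) = 44.76

44.76 dB


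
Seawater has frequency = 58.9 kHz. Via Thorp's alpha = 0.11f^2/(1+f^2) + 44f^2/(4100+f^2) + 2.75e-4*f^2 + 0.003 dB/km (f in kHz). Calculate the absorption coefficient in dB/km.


f^2 = 3469.21
alpha = 0.11*3469.21/(1+3469.21) + 44*3469.21/(4100+3469.21) + 2.75e-4*3469.21 + 0.003 = 21.234

21.234 dB/km


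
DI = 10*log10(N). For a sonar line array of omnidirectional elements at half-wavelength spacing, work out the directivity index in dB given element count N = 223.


DI = 10*log10(223) = 23.48

23.48 dB


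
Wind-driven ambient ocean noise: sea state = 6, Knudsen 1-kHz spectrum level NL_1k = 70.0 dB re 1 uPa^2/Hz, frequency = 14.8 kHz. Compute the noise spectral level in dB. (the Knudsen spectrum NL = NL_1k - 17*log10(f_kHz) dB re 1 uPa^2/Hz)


NL = NL_1k - 17*log10(f_kHz) = 70.0 - 17*log10(14.8) = 70.0 - (19.89) = 50.11

50.11 dB


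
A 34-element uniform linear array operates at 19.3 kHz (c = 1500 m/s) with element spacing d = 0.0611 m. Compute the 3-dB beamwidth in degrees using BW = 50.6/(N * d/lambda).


1.89 deg


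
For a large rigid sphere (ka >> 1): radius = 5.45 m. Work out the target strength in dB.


TS = 10*log10(5.45^2 / 4) = 10*log10(7.425625) = 8.71

8.71 dB


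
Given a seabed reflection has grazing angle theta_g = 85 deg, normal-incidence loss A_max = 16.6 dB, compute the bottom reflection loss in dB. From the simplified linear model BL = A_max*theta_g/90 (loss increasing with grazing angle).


BL = A_max * theta_g / 90 = 16.6 * 85 / 90 = 15.68

15.68 dB


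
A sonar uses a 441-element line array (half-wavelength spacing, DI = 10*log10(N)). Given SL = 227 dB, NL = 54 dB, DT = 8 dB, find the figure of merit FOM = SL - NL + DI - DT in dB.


Step 1: DI = 10*log10(441) = 26.44 dB
Step 2: FOM = SL - NL + DI - DT = 227 - 54 + 26.44 - 8 = 191.44

191.44 dB


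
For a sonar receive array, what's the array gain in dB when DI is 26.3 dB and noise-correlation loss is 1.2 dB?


25.1 dB


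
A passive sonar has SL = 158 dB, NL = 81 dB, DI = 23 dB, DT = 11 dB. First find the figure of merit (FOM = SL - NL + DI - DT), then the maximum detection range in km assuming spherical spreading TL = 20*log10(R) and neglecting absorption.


Step 1: FOM = SL - NL + DI - DT = 158 - 81 + 23 - 11 = 89 dB
Step 2: at max range FOM = TL = 20*log10(R), so R = 10^(89/20) = 28183.83 m = 28.18 km

28.18 km


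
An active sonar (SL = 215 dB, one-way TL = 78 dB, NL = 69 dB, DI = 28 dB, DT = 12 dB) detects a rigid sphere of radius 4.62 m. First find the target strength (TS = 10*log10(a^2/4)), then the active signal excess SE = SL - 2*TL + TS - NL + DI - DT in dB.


Step 1: TS = 10*log10(4.62^2/4) = 7.27 dB
Step 2: SE = SL - 2*TL + TS - NL + DI - DT = 215 - 2*78 + (7.27) - 69 + 28 - 12 = 13.27

13.27 dB


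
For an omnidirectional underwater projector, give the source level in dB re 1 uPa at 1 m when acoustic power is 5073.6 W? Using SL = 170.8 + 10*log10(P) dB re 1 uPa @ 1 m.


SL = 170.8 + 10*log10(5073.6) = 170.8 + 37.05 = 207.85

207.85 dB


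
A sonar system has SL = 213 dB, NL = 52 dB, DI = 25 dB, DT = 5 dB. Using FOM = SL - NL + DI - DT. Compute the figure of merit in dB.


FOM = SL - NL + DI - DT = 213 - 52 + 25 - 5 = 181

181 dB


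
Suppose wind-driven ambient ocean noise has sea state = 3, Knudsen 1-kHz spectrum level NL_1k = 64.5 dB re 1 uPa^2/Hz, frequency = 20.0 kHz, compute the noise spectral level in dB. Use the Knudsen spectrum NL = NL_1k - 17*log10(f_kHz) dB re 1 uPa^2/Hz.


NL = NL_1k - 17*log10(f_kHz) = 64.5 - 17*log10(20.0) = 64.5 - (22.12) = 42.38

42.38 dB


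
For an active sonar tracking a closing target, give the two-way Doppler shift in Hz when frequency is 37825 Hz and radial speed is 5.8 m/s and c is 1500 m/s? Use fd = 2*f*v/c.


292.51 Hz


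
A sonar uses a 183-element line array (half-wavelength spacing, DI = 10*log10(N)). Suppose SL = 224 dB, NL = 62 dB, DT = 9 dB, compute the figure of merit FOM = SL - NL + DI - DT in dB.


175.62 dB


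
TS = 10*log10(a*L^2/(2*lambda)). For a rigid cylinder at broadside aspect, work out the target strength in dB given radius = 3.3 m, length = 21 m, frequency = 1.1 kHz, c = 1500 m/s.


27.27 dB


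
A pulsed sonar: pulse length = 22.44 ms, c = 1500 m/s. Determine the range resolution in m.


dR = c*tau/2 = 1500 * 22.44e-3 / 2 = 16.83

16.83 m


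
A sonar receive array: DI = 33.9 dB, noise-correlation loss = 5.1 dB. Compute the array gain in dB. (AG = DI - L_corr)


28.8 dB


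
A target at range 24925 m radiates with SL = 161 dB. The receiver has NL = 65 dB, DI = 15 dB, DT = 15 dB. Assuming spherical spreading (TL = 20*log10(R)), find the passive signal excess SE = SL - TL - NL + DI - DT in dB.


Step 1: TL = 20*log10(24925) = 87.93 dB
Step 2: SE = 161 - 87.93 - 65 + 15 - 15 = 8.07

8.07 dB


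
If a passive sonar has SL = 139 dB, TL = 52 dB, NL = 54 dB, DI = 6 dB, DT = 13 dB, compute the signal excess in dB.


SE = SL - TL - NL + DI - DT = 139 - 52 - 54 + 6 - 13 = 26

26 dB


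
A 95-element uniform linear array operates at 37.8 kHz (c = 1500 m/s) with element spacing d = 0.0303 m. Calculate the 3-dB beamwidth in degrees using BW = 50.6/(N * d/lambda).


Step 1: lambda = 1500/37800 = 0.03968 m
Step 2: d/lambda = 0.0303/0.03968 = 0.7636
Step 3: BW = 50.6/(N * d/lambda) = 50.6/(95 * 0.7636) = 0.7

0.7 deg


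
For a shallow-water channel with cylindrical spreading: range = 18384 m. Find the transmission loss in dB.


TL = 10*log10(18384) = 42.64

42.64 dB


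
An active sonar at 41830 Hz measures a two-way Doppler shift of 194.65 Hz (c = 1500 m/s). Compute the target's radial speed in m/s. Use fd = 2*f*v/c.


From fd = 2*f*v/c, v = c*fd/(2*f) = 1500 * 194.65 / (2*41830) = 3.49

3.49 m/s


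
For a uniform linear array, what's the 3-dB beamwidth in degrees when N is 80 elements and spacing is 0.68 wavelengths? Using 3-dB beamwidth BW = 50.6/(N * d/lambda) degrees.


0.93 deg


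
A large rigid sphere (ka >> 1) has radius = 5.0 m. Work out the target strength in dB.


TS = 10*log10(5.0^2 / 4) = 10*log10(6.25) = 7.96

7.96 dB


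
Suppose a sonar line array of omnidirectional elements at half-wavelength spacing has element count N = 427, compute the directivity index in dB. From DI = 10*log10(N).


DI = 10*log10(427) = 26.3

26.3 dB


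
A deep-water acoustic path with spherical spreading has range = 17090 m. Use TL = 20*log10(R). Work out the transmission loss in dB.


TL = 20*log10(17090) = 84.65

84.65 dB


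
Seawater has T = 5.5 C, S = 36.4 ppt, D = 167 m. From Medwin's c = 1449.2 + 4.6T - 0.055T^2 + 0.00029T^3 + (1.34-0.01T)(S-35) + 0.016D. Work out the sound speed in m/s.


c = 1449.2 + 4.6*5.5 - 0.055*5.5^2 + 0.00029*5.5^3 + (1.34 - 0.01*5.5)*(36.4 - 35) + 0.016*167 = 1477.36

1477.36 m/s


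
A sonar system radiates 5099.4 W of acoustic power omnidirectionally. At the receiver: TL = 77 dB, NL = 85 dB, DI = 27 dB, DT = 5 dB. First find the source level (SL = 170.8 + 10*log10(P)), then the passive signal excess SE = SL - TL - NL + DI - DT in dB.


Step 1: SL = 170.8 + 10*log10(5099.4) = 207.88 dB
Step 2: SE = SL - TL - NL + DI - DT = 207.88 - 77 - 85 + 27 - 5 = 67.88

67.88 dB


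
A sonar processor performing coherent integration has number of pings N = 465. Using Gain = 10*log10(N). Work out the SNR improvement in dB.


26.67 dB


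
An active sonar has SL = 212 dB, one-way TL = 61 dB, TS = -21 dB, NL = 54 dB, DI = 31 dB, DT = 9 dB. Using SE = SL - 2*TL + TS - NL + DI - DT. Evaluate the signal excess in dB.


SE = SL - 2*TL + TS - NL + DI - DT = 212 - 2*61 + (-21) - 54 + 31 - 9 = 37

37 dB


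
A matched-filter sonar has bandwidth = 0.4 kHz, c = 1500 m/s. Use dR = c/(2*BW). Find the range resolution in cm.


dR = c/(2*BW) = 1500 / (2 * 0.4e3) = 1.875 m = 187.5 cm

187.5 cm


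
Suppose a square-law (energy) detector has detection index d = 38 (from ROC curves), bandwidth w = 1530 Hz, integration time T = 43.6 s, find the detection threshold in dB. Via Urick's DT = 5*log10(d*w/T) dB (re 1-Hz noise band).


15.62 dB


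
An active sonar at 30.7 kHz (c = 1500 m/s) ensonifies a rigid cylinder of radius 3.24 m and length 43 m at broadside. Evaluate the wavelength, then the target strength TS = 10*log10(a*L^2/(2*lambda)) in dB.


Step 1: lambda = c/f = 1500/30700 = 0.04886 m
Step 2: TS = 10*log10(a*L^2/(2*lambda)) = 10*log10(3.24*43^2/(2*0.04886)) = 47.87

47.87 dB


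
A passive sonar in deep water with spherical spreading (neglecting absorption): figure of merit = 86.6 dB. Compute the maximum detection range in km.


21.38 km


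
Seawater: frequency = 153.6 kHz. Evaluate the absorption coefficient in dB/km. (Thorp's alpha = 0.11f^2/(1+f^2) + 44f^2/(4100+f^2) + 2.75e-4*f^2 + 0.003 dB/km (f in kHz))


44.087 dB/km


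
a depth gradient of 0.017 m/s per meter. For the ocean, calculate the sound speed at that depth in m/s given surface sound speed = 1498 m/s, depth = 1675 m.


c = 1498 + 0.017 * 1675 = 1526.475

1526.475 m/s


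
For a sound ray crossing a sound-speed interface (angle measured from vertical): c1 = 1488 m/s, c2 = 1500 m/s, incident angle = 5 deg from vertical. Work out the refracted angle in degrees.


5.04 deg


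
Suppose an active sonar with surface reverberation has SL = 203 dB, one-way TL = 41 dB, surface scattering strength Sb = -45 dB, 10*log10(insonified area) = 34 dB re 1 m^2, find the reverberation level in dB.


RL = SL - 2*TL + Sb + 10*log10(A) = 203 - 2*41 + (-45) + 34 = 110

110 dB


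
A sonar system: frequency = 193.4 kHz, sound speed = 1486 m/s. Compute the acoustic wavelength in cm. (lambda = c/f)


0.77 cm


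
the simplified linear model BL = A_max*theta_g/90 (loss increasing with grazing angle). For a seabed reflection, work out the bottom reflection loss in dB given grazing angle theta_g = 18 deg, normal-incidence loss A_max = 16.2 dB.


BL = A_max * theta_g / 90 = 16.2 * 18 / 90 = 3.24

3.24 dB


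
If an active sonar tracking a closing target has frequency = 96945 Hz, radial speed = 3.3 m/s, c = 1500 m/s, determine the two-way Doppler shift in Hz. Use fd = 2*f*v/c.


426.56 Hz


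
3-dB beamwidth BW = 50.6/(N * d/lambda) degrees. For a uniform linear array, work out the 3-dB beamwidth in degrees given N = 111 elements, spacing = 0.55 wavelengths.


0.83 deg


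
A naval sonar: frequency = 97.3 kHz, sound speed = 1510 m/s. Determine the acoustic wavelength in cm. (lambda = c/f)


lambda = c/f = 1510 / 97300 = 0.0155 m = 1.55 cm

1.55 cm


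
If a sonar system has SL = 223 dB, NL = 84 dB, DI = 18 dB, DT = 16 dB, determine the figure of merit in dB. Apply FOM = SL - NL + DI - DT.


FOM = SL - NL + DI - DT = 223 - 84 + 18 - 16 = 141

141 dB


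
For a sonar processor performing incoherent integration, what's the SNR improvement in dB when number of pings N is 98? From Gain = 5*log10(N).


Gain = 5*log10(98) = 9.96

9.96 dB


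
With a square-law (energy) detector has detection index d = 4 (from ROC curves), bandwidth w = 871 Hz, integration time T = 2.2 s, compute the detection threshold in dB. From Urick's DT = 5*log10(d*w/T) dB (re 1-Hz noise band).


DT = 5*log10(d*w/T) = 5*log10(4 * 871 / 2.2) = 5*log10(1583.64) = 16.0

16.0 dB


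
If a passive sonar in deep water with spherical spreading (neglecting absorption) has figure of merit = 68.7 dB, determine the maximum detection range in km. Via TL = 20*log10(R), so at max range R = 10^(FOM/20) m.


At max range FOM = TL, so 20*log10(R) = 68.7
R = 10^(68.7/20) = 2722.7 m = 2.72 km

2.72 km


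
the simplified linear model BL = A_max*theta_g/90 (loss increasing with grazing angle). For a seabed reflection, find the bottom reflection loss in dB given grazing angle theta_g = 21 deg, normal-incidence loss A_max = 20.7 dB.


4.83 dB


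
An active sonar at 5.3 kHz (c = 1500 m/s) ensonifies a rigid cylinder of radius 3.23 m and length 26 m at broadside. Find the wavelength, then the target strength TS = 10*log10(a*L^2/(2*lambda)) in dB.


Step 1: lambda = c/f = 1500/5300 = 0.28302 m
Step 2: TS = 10*log10(a*L^2/(2*lambda)) = 10*log10(3.23*26^2/(2*0.28302)) = 35.86

35.86 dB


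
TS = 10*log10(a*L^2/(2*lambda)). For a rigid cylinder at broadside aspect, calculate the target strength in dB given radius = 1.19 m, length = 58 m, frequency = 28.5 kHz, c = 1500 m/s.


lambda = 1500/28500 = 0.05263 m
TS = 10*log10(1.19*58^2/(2*0.05263)) = 45.8

45.8 dB


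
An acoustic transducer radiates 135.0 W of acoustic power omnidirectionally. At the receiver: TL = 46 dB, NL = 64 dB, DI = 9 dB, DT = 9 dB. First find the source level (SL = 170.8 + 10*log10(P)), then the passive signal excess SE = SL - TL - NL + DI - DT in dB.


Step 1: SL = 170.8 + 10*log10(135.0) = 192.1 dB
Step 2: SE = SL - TL - NL + DI - DT = 192.1 - 46 - 64 + 9 - 9 = 82.1

82.1 dB


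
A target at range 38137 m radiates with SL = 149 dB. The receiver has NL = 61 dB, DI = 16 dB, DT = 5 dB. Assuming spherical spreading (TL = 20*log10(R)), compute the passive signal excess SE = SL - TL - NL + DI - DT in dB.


7.37 dB


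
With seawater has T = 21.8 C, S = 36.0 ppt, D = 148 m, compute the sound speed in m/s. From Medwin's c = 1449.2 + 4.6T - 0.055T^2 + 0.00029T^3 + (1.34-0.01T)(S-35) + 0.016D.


1529.84 m/s


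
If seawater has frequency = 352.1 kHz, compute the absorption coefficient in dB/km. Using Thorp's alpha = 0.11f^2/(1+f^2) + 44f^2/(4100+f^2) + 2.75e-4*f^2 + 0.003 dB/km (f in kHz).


76.797 dB/km


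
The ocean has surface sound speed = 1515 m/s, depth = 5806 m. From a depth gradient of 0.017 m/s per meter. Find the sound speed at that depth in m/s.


1613.702 m/s


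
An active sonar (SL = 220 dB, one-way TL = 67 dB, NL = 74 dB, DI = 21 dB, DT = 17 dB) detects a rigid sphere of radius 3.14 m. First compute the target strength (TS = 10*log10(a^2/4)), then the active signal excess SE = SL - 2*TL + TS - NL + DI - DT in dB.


Step 1: TS = 10*log10(3.14^2/4) = 3.92 dB
Step 2: SE = SL - 2*TL + TS - NL + DI - DT = 220 - 2*67 + (3.92) - 74 + 21 - 17 = 19.92

19.92 dB


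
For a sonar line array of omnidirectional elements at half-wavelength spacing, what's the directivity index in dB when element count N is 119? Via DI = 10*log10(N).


DI = 10*log10(119) = 20.76

20.76 dB


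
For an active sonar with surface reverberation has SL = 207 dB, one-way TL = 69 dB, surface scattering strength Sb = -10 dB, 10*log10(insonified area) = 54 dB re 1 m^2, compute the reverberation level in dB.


RL = SL - 2*TL + Sb + 10*log10(A) = 207 - 2*69 + (-10) + 54 = 113

113 dB


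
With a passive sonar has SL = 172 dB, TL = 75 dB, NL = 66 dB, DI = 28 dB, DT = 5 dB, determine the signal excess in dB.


54 dB


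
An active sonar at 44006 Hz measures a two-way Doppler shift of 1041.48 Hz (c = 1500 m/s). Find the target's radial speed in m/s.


17.75 m/s


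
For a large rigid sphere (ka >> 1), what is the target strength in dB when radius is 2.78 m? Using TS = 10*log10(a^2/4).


TS = 10*log10(2.78^2 / 4) = 10*log10(1.9321) = 2.86

2.86 dB


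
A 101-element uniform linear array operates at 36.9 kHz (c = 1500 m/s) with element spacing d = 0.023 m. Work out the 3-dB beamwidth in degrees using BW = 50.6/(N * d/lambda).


Step 1: lambda = 1500/36900 = 0.04065 m
Step 2: d/lambda = 0.023/0.04065 = 0.5658
Step 3: BW = 50.6/(N * d/lambda) = 50.6/(101 * 0.5658) = 0.89

0.89 deg


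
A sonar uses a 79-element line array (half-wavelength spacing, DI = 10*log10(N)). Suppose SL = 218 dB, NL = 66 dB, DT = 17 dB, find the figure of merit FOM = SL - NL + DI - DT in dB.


Step 1: DI = 10*log10(79) = 18.98 dB
Step 2: FOM = SL - NL + DI - DT = 218 - 66 + 18.98 - 17 = 153.98

153.98 dB


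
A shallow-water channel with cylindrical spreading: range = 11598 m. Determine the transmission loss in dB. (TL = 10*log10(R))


TL = 10*log10(11598) = 40.64

40.64 dB


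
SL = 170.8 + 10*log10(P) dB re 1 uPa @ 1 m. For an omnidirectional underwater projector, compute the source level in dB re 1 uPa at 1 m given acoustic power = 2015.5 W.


SL = 170.8 + 10*log10(2015.5) = 170.8 + 33.04 = 203.84

203.84 dB


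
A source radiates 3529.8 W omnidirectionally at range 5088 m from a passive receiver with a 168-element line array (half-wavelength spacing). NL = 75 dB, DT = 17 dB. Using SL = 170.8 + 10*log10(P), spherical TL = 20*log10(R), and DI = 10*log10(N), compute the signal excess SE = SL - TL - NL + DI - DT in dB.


Step 1: SL = 170.8 + 10*log10(3529.8) = 206.28 dB
Step 2: TL = 20*log10(5088) = 74.13 dB
Step 3: DI = 10*log10(168) = 22.25 dB
Step 4: SE = SL - TL - NL + DI - DT = 206.28 - 74.13 - 75 + 22.25 - 17 = 62.4

62.4 dB


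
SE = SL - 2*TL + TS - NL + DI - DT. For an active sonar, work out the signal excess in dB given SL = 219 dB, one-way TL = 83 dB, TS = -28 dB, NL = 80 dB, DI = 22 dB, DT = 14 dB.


-47 dB


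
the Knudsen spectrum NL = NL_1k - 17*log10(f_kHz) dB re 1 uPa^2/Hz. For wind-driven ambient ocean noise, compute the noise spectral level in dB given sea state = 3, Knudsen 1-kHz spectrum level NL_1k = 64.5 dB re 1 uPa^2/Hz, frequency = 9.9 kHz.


NL = NL_1k - 17*log10(f_kHz) = 64.5 - 17*log10(9.9) = 64.5 - (16.93) = 47.57

47.57 dB


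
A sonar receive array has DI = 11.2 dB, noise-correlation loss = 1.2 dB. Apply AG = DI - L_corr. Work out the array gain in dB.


AG = DI - L_corr = 11.2 - 1.2 = 10.0

10.0 dB


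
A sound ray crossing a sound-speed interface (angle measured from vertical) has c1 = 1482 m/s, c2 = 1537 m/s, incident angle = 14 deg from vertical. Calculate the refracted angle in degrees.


sin(theta2) = (c2/c1)*sin(theta1) = (1537/1482)*sin(14 deg) = 0.2509
theta2 = arcsin(0.2509) = 14.53

14.53 deg


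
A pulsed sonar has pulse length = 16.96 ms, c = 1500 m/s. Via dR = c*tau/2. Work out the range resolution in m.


dR = c*tau/2 = 1500 * 16.96e-3 / 2 = 12.72

12.72 m


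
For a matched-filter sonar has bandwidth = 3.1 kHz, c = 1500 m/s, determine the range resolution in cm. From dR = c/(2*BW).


dR = c/(2*BW) = 1500 / (2 * 3.1e3) = 0.2419 m = 24.19 cm

24.19 cm


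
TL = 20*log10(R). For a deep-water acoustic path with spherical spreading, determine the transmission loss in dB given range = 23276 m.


TL = 20*log10(23276) = 87.34

87.34 dB


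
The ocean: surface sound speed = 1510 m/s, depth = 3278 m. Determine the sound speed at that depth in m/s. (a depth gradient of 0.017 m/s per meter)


1565.726 m/s


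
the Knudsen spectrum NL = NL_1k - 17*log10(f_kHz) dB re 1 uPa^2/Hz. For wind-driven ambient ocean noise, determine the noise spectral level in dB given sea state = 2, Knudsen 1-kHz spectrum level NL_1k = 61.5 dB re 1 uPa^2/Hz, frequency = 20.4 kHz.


NL = NL_1k - 17*log10(f_kHz) = 61.5 - 17*log10(20.4) = 61.5 - (22.26) = 39.24

39.24 dB


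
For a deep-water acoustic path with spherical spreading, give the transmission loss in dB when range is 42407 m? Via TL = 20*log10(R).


TL = 20*log10(42407) = 92.55

92.55 dB


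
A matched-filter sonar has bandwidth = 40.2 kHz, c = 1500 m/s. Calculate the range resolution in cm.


dR = c/(2*BW) = 1500 / (2 * 40.2e3) = 0.0187 m = 1.87 cm

1.87 cm


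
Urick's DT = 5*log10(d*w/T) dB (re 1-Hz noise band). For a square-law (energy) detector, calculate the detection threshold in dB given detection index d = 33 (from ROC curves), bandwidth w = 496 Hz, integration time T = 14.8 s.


DT = 5*log10(d*w/T) = 5*log10(33 * 496 / 14.8) = 5*log10(1105.95) = 15.22

15.22 dB


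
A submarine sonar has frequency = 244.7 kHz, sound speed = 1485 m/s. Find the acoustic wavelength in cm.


lambda = c/f = 1485 / 244700 = 0.0061 m = 0.61 cm

0.61 cm


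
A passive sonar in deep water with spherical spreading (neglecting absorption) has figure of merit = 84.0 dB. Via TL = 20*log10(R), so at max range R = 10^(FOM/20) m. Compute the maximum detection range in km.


At max range FOM = TL, so 20*log10(R) = 84.0
R = 10^(84.0/20) = 15848.93 m = 15.85 km

15.85 km


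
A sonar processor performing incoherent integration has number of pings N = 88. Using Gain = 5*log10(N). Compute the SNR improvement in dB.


Gain = 5*log10(88) = 9.72

9.72 dB


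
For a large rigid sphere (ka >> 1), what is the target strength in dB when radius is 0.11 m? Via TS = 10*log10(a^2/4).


TS = 10*log10(0.11^2 / 4) = 10*log10(0.003025) = -25.19

-25.19 dB


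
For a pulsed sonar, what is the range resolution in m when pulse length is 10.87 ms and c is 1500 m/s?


8.1525 m


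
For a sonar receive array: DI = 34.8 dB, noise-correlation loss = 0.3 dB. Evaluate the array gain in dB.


34.5 dB


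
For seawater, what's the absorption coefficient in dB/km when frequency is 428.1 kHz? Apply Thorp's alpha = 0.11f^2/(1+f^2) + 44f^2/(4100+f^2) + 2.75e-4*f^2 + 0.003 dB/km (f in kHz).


93.549 dB/km


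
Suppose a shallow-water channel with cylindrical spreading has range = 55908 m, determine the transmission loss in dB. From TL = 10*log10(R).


TL = 10*log10(55908) = 47.47

47.47 dB


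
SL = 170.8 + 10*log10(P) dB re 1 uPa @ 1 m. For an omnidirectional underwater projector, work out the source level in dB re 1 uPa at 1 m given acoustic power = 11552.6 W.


211.43 dB


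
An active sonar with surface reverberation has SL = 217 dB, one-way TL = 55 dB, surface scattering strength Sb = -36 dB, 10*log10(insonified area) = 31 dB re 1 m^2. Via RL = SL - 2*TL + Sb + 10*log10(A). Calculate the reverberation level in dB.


RL = SL - 2*TL + Sb + 10*log10(A) = 217 - 2*55 + (-36) + 31 = 102

102 dB


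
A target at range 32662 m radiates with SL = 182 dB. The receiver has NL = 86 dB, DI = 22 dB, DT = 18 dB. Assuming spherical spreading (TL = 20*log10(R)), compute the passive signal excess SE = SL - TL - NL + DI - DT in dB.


Step 1: TL = 20*log10(32662) = 90.28 dB
Step 2: SE = 182 - 90.28 - 86 + 22 - 18 = 9.72

9.72 dB


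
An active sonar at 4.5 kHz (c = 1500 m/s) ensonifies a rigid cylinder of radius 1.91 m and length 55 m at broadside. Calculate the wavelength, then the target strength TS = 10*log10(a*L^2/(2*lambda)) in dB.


Step 1: lambda = c/f = 1500/4500 = 0.33333 m
Step 2: TS = 10*log10(a*L^2/(2*lambda)) = 10*log10(1.91*55^2/(2*0.33333)) = 39.38

39.38 dB


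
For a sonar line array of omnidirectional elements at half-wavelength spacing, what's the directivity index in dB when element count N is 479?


DI = 10*log10(479) = 26.8

26.8 dB


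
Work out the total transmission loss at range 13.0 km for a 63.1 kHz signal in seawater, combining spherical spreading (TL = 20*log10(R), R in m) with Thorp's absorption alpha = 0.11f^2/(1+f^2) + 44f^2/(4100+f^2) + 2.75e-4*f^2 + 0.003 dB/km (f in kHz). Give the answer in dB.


Step 1 (Thorp): alpha = 0.11*3981.61/(1+3981.61) + 44*3981.61/(4100+3981.61) + 2.75e-4*3981.61 + 0.003 = 22.8856 dB/km
Step 2: TL_spread = 20*log10(13000) = 82.28 dB
Step 3: TL_abs = alpha*R = 22.8856 * 13.0 = 297.51 dB
Step 4: TL_total = 82.28 + 297.51 = 379.79

379.79 dB


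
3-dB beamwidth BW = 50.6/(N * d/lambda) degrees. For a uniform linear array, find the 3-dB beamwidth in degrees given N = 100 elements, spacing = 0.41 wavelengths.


BW = 50.6 / (100 * 0.41) = 50.6 / 41.0 = 1.23

1.23 deg


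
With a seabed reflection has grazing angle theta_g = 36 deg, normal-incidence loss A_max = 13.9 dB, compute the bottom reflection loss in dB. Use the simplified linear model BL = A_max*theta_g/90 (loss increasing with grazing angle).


5.56 dB


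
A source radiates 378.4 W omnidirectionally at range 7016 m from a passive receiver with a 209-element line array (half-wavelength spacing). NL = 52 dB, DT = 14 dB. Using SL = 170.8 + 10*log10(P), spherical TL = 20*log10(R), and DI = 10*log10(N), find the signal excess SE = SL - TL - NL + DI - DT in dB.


Step 1: SL = 170.8 + 10*log10(378.4) = 196.58 dB
Step 2: TL = 20*log10(7016) = 76.92 dB
Step 3: DI = 10*log10(209) = 23.2 dB
Step 4: SE = SL - TL - NL + DI - DT = 196.58 - 76.92 - 52 + 23.2 - 14 = 76.86

76.86 dB


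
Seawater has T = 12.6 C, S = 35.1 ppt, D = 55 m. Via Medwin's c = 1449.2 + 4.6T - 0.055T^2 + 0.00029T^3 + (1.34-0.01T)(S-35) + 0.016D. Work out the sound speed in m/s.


c = 1449.2 + 4.6*12.6 - 0.055*12.6^2 + 0.00029*12.6^3 + (1.34 - 0.01*12.6)*(35.1 - 35) + 0.016*55 = 1500.01

1500.01 m/s


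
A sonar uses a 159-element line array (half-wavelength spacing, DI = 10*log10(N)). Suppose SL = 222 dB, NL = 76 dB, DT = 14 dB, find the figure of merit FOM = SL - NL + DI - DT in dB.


154.01 dB


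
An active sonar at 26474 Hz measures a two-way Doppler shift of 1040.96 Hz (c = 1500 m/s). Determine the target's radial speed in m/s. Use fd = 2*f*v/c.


29.49 m/s


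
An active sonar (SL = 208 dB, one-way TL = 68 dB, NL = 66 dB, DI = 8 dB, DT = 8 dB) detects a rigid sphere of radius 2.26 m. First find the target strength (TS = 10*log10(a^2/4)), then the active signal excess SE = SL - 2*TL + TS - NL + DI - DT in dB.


Step 1: TS = 10*log10(2.26^2/4) = 1.06 dB
Step 2: SE = SL - 2*TL + TS - NL + DI - DT = 208 - 2*68 + (1.06) - 66 + 8 - 8 = 7.06

7.06 dB


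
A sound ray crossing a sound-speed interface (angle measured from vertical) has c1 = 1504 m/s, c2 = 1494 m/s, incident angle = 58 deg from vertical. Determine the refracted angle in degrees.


sin(theta2) = (c2/c1)*sin(theta1) = (1494/1504)*sin(58 deg) = 0.84241
theta2 = arcsin(0.84241) = 57.4

57.4 deg


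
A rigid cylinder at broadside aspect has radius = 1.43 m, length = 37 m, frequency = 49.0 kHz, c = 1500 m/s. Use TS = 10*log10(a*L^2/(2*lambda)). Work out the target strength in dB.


lambda = 1500/49000 = 0.03061 m
TS = 10*log10(1.43*37^2/(2*0.03061)) = 45.05

45.05 dB


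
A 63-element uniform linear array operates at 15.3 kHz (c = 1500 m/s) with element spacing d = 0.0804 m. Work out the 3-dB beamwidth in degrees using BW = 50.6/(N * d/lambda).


Step 1: lambda = 1500/15300 = 0.09804 m
Step 2: d/lambda = 0.0804/0.09804 = 0.8201
Step 3: BW = 50.6/(N * d/lambda) = 50.6/(63 * 0.8201) = 0.98

0.98 deg
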